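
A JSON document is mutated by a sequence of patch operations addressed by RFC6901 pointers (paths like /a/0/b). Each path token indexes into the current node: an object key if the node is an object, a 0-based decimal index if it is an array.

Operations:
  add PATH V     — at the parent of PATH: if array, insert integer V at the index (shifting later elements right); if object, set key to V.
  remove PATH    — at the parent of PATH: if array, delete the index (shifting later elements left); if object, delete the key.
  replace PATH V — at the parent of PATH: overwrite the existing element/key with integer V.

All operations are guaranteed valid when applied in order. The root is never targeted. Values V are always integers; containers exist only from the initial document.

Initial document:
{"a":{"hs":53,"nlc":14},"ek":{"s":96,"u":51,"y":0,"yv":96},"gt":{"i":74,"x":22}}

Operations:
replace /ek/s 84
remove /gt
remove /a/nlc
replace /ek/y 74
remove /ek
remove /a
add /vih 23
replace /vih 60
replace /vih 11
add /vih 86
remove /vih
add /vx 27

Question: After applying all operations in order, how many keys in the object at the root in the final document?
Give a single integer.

After op 1 (replace /ek/s 84): {"a":{"hs":53,"nlc":14},"ek":{"s":84,"u":51,"y":0,"yv":96},"gt":{"i":74,"x":22}}
After op 2 (remove /gt): {"a":{"hs":53,"nlc":14},"ek":{"s":84,"u":51,"y":0,"yv":96}}
After op 3 (remove /a/nlc): {"a":{"hs":53},"ek":{"s":84,"u":51,"y":0,"yv":96}}
After op 4 (replace /ek/y 74): {"a":{"hs":53},"ek":{"s":84,"u":51,"y":74,"yv":96}}
After op 5 (remove /ek): {"a":{"hs":53}}
After op 6 (remove /a): {}
After op 7 (add /vih 23): {"vih":23}
After op 8 (replace /vih 60): {"vih":60}
After op 9 (replace /vih 11): {"vih":11}
After op 10 (add /vih 86): {"vih":86}
After op 11 (remove /vih): {}
After op 12 (add /vx 27): {"vx":27}
Size at the root: 1

Answer: 1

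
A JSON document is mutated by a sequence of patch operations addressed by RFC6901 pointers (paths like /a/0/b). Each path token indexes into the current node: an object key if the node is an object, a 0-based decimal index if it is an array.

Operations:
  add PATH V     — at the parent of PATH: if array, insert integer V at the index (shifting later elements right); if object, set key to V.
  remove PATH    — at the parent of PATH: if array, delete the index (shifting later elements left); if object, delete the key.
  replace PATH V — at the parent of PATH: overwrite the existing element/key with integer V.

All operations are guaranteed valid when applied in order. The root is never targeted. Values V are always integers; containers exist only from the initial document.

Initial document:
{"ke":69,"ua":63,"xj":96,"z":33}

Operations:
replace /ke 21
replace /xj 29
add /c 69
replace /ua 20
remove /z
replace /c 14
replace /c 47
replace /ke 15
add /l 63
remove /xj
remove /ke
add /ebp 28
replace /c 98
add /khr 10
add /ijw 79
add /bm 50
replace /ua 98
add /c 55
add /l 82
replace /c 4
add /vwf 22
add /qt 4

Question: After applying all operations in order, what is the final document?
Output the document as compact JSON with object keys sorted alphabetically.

Answer: {"bm":50,"c":4,"ebp":28,"ijw":79,"khr":10,"l":82,"qt":4,"ua":98,"vwf":22}

Derivation:
After op 1 (replace /ke 21): {"ke":21,"ua":63,"xj":96,"z":33}
After op 2 (replace /xj 29): {"ke":21,"ua":63,"xj":29,"z":33}
After op 3 (add /c 69): {"c":69,"ke":21,"ua":63,"xj":29,"z":33}
After op 4 (replace /ua 20): {"c":69,"ke":21,"ua":20,"xj":29,"z":33}
After op 5 (remove /z): {"c":69,"ke":21,"ua":20,"xj":29}
After op 6 (replace /c 14): {"c":14,"ke":21,"ua":20,"xj":29}
After op 7 (replace /c 47): {"c":47,"ke":21,"ua":20,"xj":29}
After op 8 (replace /ke 15): {"c":47,"ke":15,"ua":20,"xj":29}
After op 9 (add /l 63): {"c":47,"ke":15,"l":63,"ua":20,"xj":29}
After op 10 (remove /xj): {"c":47,"ke":15,"l":63,"ua":20}
After op 11 (remove /ke): {"c":47,"l":63,"ua":20}
After op 12 (add /ebp 28): {"c":47,"ebp":28,"l":63,"ua":20}
After op 13 (replace /c 98): {"c":98,"ebp":28,"l":63,"ua":20}
After op 14 (add /khr 10): {"c":98,"ebp":28,"khr":10,"l":63,"ua":20}
After op 15 (add /ijw 79): {"c":98,"ebp":28,"ijw":79,"khr":10,"l":63,"ua":20}
After op 16 (add /bm 50): {"bm":50,"c":98,"ebp":28,"ijw":79,"khr":10,"l":63,"ua":20}
After op 17 (replace /ua 98): {"bm":50,"c":98,"ebp":28,"ijw":79,"khr":10,"l":63,"ua":98}
After op 18 (add /c 55): {"bm":50,"c":55,"ebp":28,"ijw":79,"khr":10,"l":63,"ua":98}
After op 19 (add /l 82): {"bm":50,"c":55,"ebp":28,"ijw":79,"khr":10,"l":82,"ua":98}
After op 20 (replace /c 4): {"bm":50,"c":4,"ebp":28,"ijw":79,"khr":10,"l":82,"ua":98}
After op 21 (add /vwf 22): {"bm":50,"c":4,"ebp":28,"ijw":79,"khr":10,"l":82,"ua":98,"vwf":22}
After op 22 (add /qt 4): {"bm":50,"c":4,"ebp":28,"ijw":79,"khr":10,"l":82,"qt":4,"ua":98,"vwf":22}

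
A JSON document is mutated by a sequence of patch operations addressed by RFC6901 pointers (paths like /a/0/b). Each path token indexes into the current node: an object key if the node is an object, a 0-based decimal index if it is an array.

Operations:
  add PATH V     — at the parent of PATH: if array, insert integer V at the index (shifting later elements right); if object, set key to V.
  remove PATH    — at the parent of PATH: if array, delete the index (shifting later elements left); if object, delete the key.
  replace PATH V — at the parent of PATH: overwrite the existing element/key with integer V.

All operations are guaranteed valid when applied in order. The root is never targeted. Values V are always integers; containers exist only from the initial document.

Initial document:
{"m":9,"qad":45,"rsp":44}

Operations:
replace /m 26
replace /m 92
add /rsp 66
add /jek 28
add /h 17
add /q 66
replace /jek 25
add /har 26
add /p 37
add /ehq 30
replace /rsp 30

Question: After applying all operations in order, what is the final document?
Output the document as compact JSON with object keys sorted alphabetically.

After op 1 (replace /m 26): {"m":26,"qad":45,"rsp":44}
After op 2 (replace /m 92): {"m":92,"qad":45,"rsp":44}
After op 3 (add /rsp 66): {"m":92,"qad":45,"rsp":66}
After op 4 (add /jek 28): {"jek":28,"m":92,"qad":45,"rsp":66}
After op 5 (add /h 17): {"h":17,"jek":28,"m":92,"qad":45,"rsp":66}
After op 6 (add /q 66): {"h":17,"jek":28,"m":92,"q":66,"qad":45,"rsp":66}
After op 7 (replace /jek 25): {"h":17,"jek":25,"m":92,"q":66,"qad":45,"rsp":66}
After op 8 (add /har 26): {"h":17,"har":26,"jek":25,"m":92,"q":66,"qad":45,"rsp":66}
After op 9 (add /p 37): {"h":17,"har":26,"jek":25,"m":92,"p":37,"q":66,"qad":45,"rsp":66}
After op 10 (add /ehq 30): {"ehq":30,"h":17,"har":26,"jek":25,"m":92,"p":37,"q":66,"qad":45,"rsp":66}
After op 11 (replace /rsp 30): {"ehq":30,"h":17,"har":26,"jek":25,"m":92,"p":37,"q":66,"qad":45,"rsp":30}

Answer: {"ehq":30,"h":17,"har":26,"jek":25,"m":92,"p":37,"q":66,"qad":45,"rsp":30}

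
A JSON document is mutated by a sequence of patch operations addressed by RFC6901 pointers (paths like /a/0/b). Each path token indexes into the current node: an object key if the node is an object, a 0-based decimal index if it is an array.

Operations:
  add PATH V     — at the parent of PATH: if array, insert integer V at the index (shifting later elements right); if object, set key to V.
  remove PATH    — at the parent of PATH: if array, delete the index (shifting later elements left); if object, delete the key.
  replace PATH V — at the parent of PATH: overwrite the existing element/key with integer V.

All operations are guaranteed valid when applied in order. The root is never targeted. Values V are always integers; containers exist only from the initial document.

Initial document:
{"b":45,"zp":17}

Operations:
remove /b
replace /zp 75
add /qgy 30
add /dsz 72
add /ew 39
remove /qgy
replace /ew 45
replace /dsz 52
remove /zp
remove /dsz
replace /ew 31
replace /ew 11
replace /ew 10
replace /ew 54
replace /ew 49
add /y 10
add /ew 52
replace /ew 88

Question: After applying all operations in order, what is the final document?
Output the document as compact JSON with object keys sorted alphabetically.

Answer: {"ew":88,"y":10}

Derivation:
After op 1 (remove /b): {"zp":17}
After op 2 (replace /zp 75): {"zp":75}
After op 3 (add /qgy 30): {"qgy":30,"zp":75}
After op 4 (add /dsz 72): {"dsz":72,"qgy":30,"zp":75}
After op 5 (add /ew 39): {"dsz":72,"ew":39,"qgy":30,"zp":75}
After op 6 (remove /qgy): {"dsz":72,"ew":39,"zp":75}
After op 7 (replace /ew 45): {"dsz":72,"ew":45,"zp":75}
After op 8 (replace /dsz 52): {"dsz":52,"ew":45,"zp":75}
After op 9 (remove /zp): {"dsz":52,"ew":45}
After op 10 (remove /dsz): {"ew":45}
After op 11 (replace /ew 31): {"ew":31}
After op 12 (replace /ew 11): {"ew":11}
After op 13 (replace /ew 10): {"ew":10}
After op 14 (replace /ew 54): {"ew":54}
After op 15 (replace /ew 49): {"ew":49}
After op 16 (add /y 10): {"ew":49,"y":10}
After op 17 (add /ew 52): {"ew":52,"y":10}
After op 18 (replace /ew 88): {"ew":88,"y":10}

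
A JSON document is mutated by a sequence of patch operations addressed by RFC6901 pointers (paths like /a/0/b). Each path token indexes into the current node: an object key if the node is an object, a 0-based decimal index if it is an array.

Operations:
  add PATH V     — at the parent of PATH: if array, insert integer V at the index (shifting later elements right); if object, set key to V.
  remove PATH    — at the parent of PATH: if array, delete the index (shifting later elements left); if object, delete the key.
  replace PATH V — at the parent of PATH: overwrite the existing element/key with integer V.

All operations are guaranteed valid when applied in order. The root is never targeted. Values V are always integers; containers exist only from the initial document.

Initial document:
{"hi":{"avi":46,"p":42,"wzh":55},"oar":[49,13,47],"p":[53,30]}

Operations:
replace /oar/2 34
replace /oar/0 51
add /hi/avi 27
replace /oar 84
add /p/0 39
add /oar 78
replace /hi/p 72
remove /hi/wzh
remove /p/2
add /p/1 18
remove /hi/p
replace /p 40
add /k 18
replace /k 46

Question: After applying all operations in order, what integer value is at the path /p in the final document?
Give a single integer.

Answer: 40

Derivation:
After op 1 (replace /oar/2 34): {"hi":{"avi":46,"p":42,"wzh":55},"oar":[49,13,34],"p":[53,30]}
After op 2 (replace /oar/0 51): {"hi":{"avi":46,"p":42,"wzh":55},"oar":[51,13,34],"p":[53,30]}
After op 3 (add /hi/avi 27): {"hi":{"avi":27,"p":42,"wzh":55},"oar":[51,13,34],"p":[53,30]}
After op 4 (replace /oar 84): {"hi":{"avi":27,"p":42,"wzh":55},"oar":84,"p":[53,30]}
After op 5 (add /p/0 39): {"hi":{"avi":27,"p":42,"wzh":55},"oar":84,"p":[39,53,30]}
After op 6 (add /oar 78): {"hi":{"avi":27,"p":42,"wzh":55},"oar":78,"p":[39,53,30]}
After op 7 (replace /hi/p 72): {"hi":{"avi":27,"p":72,"wzh":55},"oar":78,"p":[39,53,30]}
After op 8 (remove /hi/wzh): {"hi":{"avi":27,"p":72},"oar":78,"p":[39,53,30]}
After op 9 (remove /p/2): {"hi":{"avi":27,"p":72},"oar":78,"p":[39,53]}
After op 10 (add /p/1 18): {"hi":{"avi":27,"p":72},"oar":78,"p":[39,18,53]}
After op 11 (remove /hi/p): {"hi":{"avi":27},"oar":78,"p":[39,18,53]}
After op 12 (replace /p 40): {"hi":{"avi":27},"oar":78,"p":40}
After op 13 (add /k 18): {"hi":{"avi":27},"k":18,"oar":78,"p":40}
After op 14 (replace /k 46): {"hi":{"avi":27},"k":46,"oar":78,"p":40}
Value at /p: 40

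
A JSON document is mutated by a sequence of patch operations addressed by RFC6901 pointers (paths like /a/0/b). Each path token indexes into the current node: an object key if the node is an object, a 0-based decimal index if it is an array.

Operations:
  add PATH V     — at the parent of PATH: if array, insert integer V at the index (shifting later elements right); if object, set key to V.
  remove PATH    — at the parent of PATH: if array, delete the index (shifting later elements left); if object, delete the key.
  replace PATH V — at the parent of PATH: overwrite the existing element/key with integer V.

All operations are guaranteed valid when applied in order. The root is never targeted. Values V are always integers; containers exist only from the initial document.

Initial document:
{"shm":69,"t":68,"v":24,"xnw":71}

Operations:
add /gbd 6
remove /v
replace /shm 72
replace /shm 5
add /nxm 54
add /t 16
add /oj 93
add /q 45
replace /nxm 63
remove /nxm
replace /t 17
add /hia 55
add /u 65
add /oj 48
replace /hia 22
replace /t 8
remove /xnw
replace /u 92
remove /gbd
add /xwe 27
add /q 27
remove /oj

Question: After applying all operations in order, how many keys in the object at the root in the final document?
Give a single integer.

After op 1 (add /gbd 6): {"gbd":6,"shm":69,"t":68,"v":24,"xnw":71}
After op 2 (remove /v): {"gbd":6,"shm":69,"t":68,"xnw":71}
After op 3 (replace /shm 72): {"gbd":6,"shm":72,"t":68,"xnw":71}
After op 4 (replace /shm 5): {"gbd":6,"shm":5,"t":68,"xnw":71}
After op 5 (add /nxm 54): {"gbd":6,"nxm":54,"shm":5,"t":68,"xnw":71}
After op 6 (add /t 16): {"gbd":6,"nxm":54,"shm":5,"t":16,"xnw":71}
After op 7 (add /oj 93): {"gbd":6,"nxm":54,"oj":93,"shm":5,"t":16,"xnw":71}
After op 8 (add /q 45): {"gbd":6,"nxm":54,"oj":93,"q":45,"shm":5,"t":16,"xnw":71}
After op 9 (replace /nxm 63): {"gbd":6,"nxm":63,"oj":93,"q":45,"shm":5,"t":16,"xnw":71}
After op 10 (remove /nxm): {"gbd":6,"oj":93,"q":45,"shm":5,"t":16,"xnw":71}
After op 11 (replace /t 17): {"gbd":6,"oj":93,"q":45,"shm":5,"t":17,"xnw":71}
After op 12 (add /hia 55): {"gbd":6,"hia":55,"oj":93,"q":45,"shm":5,"t":17,"xnw":71}
After op 13 (add /u 65): {"gbd":6,"hia":55,"oj":93,"q":45,"shm":5,"t":17,"u":65,"xnw":71}
After op 14 (add /oj 48): {"gbd":6,"hia":55,"oj":48,"q":45,"shm":5,"t":17,"u":65,"xnw":71}
After op 15 (replace /hia 22): {"gbd":6,"hia":22,"oj":48,"q":45,"shm":5,"t":17,"u":65,"xnw":71}
After op 16 (replace /t 8): {"gbd":6,"hia":22,"oj":48,"q":45,"shm":5,"t":8,"u":65,"xnw":71}
After op 17 (remove /xnw): {"gbd":6,"hia":22,"oj":48,"q":45,"shm":5,"t":8,"u":65}
After op 18 (replace /u 92): {"gbd":6,"hia":22,"oj":48,"q":45,"shm":5,"t":8,"u":92}
After op 19 (remove /gbd): {"hia":22,"oj":48,"q":45,"shm":5,"t":8,"u":92}
After op 20 (add /xwe 27): {"hia":22,"oj":48,"q":45,"shm":5,"t":8,"u":92,"xwe":27}
After op 21 (add /q 27): {"hia":22,"oj":48,"q":27,"shm":5,"t":8,"u":92,"xwe":27}
After op 22 (remove /oj): {"hia":22,"q":27,"shm":5,"t":8,"u":92,"xwe":27}
Size at the root: 6

Answer: 6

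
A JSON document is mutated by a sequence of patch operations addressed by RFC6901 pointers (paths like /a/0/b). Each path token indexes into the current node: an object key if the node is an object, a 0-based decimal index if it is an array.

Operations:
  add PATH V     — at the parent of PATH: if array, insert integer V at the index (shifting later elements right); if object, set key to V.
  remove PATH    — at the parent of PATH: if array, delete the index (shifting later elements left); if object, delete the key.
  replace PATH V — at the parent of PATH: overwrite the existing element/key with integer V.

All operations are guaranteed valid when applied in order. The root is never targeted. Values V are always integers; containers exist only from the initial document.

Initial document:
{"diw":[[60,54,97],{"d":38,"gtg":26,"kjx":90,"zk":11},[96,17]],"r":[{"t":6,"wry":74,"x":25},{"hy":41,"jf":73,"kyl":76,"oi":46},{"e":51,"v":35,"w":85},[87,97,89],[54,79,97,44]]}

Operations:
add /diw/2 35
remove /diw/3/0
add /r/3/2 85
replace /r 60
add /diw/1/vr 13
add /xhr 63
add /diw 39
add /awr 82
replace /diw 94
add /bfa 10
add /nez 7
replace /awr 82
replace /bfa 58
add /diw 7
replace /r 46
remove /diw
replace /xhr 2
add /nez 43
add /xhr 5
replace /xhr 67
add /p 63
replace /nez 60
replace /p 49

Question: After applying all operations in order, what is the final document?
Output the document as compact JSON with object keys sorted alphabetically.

Answer: {"awr":82,"bfa":58,"nez":60,"p":49,"r":46,"xhr":67}

Derivation:
After op 1 (add /diw/2 35): {"diw":[[60,54,97],{"d":38,"gtg":26,"kjx":90,"zk":11},35,[96,17]],"r":[{"t":6,"wry":74,"x":25},{"hy":41,"jf":73,"kyl":76,"oi":46},{"e":51,"v":35,"w":85},[87,97,89],[54,79,97,44]]}
After op 2 (remove /diw/3/0): {"diw":[[60,54,97],{"d":38,"gtg":26,"kjx":90,"zk":11},35,[17]],"r":[{"t":6,"wry":74,"x":25},{"hy":41,"jf":73,"kyl":76,"oi":46},{"e":51,"v":35,"w":85},[87,97,89],[54,79,97,44]]}
After op 3 (add /r/3/2 85): {"diw":[[60,54,97],{"d":38,"gtg":26,"kjx":90,"zk":11},35,[17]],"r":[{"t":6,"wry":74,"x":25},{"hy":41,"jf":73,"kyl":76,"oi":46},{"e":51,"v":35,"w":85},[87,97,85,89],[54,79,97,44]]}
After op 4 (replace /r 60): {"diw":[[60,54,97],{"d":38,"gtg":26,"kjx":90,"zk":11},35,[17]],"r":60}
After op 5 (add /diw/1/vr 13): {"diw":[[60,54,97],{"d":38,"gtg":26,"kjx":90,"vr":13,"zk":11},35,[17]],"r":60}
After op 6 (add /xhr 63): {"diw":[[60,54,97],{"d":38,"gtg":26,"kjx":90,"vr":13,"zk":11},35,[17]],"r":60,"xhr":63}
After op 7 (add /diw 39): {"diw":39,"r":60,"xhr":63}
After op 8 (add /awr 82): {"awr":82,"diw":39,"r":60,"xhr":63}
After op 9 (replace /diw 94): {"awr":82,"diw":94,"r":60,"xhr":63}
After op 10 (add /bfa 10): {"awr":82,"bfa":10,"diw":94,"r":60,"xhr":63}
After op 11 (add /nez 7): {"awr":82,"bfa":10,"diw":94,"nez":7,"r":60,"xhr":63}
After op 12 (replace /awr 82): {"awr":82,"bfa":10,"diw":94,"nez":7,"r":60,"xhr":63}
After op 13 (replace /bfa 58): {"awr":82,"bfa":58,"diw":94,"nez":7,"r":60,"xhr":63}
After op 14 (add /diw 7): {"awr":82,"bfa":58,"diw":7,"nez":7,"r":60,"xhr":63}
After op 15 (replace /r 46): {"awr":82,"bfa":58,"diw":7,"nez":7,"r":46,"xhr":63}
After op 16 (remove /diw): {"awr":82,"bfa":58,"nez":7,"r":46,"xhr":63}
After op 17 (replace /xhr 2): {"awr":82,"bfa":58,"nez":7,"r":46,"xhr":2}
After op 18 (add /nez 43): {"awr":82,"bfa":58,"nez":43,"r":46,"xhr":2}
After op 19 (add /xhr 5): {"awr":82,"bfa":58,"nez":43,"r":46,"xhr":5}
After op 20 (replace /xhr 67): {"awr":82,"bfa":58,"nez":43,"r":46,"xhr":67}
After op 21 (add /p 63): {"awr":82,"bfa":58,"nez":43,"p":63,"r":46,"xhr":67}
After op 22 (replace /nez 60): {"awr":82,"bfa":58,"nez":60,"p":63,"r":46,"xhr":67}
After op 23 (replace /p 49): {"awr":82,"bfa":58,"nez":60,"p":49,"r":46,"xhr":67}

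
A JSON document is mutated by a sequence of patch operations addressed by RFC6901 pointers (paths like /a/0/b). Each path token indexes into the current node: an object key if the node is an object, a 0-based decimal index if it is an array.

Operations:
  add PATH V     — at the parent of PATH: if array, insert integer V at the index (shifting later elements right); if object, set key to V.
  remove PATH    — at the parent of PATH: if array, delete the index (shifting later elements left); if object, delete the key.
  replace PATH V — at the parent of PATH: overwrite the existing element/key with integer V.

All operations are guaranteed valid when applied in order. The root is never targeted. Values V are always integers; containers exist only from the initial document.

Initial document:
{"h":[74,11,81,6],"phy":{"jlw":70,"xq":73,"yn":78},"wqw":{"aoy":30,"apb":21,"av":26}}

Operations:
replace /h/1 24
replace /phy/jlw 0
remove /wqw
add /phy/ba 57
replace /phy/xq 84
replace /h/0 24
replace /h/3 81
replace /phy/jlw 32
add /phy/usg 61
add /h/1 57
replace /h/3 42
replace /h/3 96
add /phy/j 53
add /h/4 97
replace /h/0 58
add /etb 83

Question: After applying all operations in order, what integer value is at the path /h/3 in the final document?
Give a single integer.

After op 1 (replace /h/1 24): {"h":[74,24,81,6],"phy":{"jlw":70,"xq":73,"yn":78},"wqw":{"aoy":30,"apb":21,"av":26}}
After op 2 (replace /phy/jlw 0): {"h":[74,24,81,6],"phy":{"jlw":0,"xq":73,"yn":78},"wqw":{"aoy":30,"apb":21,"av":26}}
After op 3 (remove /wqw): {"h":[74,24,81,6],"phy":{"jlw":0,"xq":73,"yn":78}}
After op 4 (add /phy/ba 57): {"h":[74,24,81,6],"phy":{"ba":57,"jlw":0,"xq":73,"yn":78}}
After op 5 (replace /phy/xq 84): {"h":[74,24,81,6],"phy":{"ba":57,"jlw":0,"xq":84,"yn":78}}
After op 6 (replace /h/0 24): {"h":[24,24,81,6],"phy":{"ba":57,"jlw":0,"xq":84,"yn":78}}
After op 7 (replace /h/3 81): {"h":[24,24,81,81],"phy":{"ba":57,"jlw":0,"xq":84,"yn":78}}
After op 8 (replace /phy/jlw 32): {"h":[24,24,81,81],"phy":{"ba":57,"jlw":32,"xq":84,"yn":78}}
After op 9 (add /phy/usg 61): {"h":[24,24,81,81],"phy":{"ba":57,"jlw":32,"usg":61,"xq":84,"yn":78}}
After op 10 (add /h/1 57): {"h":[24,57,24,81,81],"phy":{"ba":57,"jlw":32,"usg":61,"xq":84,"yn":78}}
After op 11 (replace /h/3 42): {"h":[24,57,24,42,81],"phy":{"ba":57,"jlw":32,"usg":61,"xq":84,"yn":78}}
After op 12 (replace /h/3 96): {"h":[24,57,24,96,81],"phy":{"ba":57,"jlw":32,"usg":61,"xq":84,"yn":78}}
After op 13 (add /phy/j 53): {"h":[24,57,24,96,81],"phy":{"ba":57,"j":53,"jlw":32,"usg":61,"xq":84,"yn":78}}
After op 14 (add /h/4 97): {"h":[24,57,24,96,97,81],"phy":{"ba":57,"j":53,"jlw":32,"usg":61,"xq":84,"yn":78}}
After op 15 (replace /h/0 58): {"h":[58,57,24,96,97,81],"phy":{"ba":57,"j":53,"jlw":32,"usg":61,"xq":84,"yn":78}}
After op 16 (add /etb 83): {"etb":83,"h":[58,57,24,96,97,81],"phy":{"ba":57,"j":53,"jlw":32,"usg":61,"xq":84,"yn":78}}
Value at /h/3: 96

Answer: 96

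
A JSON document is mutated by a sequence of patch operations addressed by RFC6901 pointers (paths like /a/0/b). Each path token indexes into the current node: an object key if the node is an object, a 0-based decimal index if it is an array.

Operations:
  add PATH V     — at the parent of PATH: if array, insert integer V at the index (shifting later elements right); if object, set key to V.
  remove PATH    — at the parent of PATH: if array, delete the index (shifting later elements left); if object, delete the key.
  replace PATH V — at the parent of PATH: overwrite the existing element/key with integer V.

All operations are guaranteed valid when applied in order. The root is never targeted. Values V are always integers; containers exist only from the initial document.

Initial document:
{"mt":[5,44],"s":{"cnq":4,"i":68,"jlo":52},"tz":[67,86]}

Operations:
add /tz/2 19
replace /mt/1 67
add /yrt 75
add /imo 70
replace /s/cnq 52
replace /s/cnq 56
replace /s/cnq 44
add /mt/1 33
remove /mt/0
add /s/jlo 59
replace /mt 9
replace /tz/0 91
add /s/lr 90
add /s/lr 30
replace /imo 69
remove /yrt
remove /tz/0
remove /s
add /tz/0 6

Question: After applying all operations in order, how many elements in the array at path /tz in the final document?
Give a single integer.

Answer: 3

Derivation:
After op 1 (add /tz/2 19): {"mt":[5,44],"s":{"cnq":4,"i":68,"jlo":52},"tz":[67,86,19]}
After op 2 (replace /mt/1 67): {"mt":[5,67],"s":{"cnq":4,"i":68,"jlo":52},"tz":[67,86,19]}
After op 3 (add /yrt 75): {"mt":[5,67],"s":{"cnq":4,"i":68,"jlo":52},"tz":[67,86,19],"yrt":75}
After op 4 (add /imo 70): {"imo":70,"mt":[5,67],"s":{"cnq":4,"i":68,"jlo":52},"tz":[67,86,19],"yrt":75}
After op 5 (replace /s/cnq 52): {"imo":70,"mt":[5,67],"s":{"cnq":52,"i":68,"jlo":52},"tz":[67,86,19],"yrt":75}
After op 6 (replace /s/cnq 56): {"imo":70,"mt":[5,67],"s":{"cnq":56,"i":68,"jlo":52},"tz":[67,86,19],"yrt":75}
After op 7 (replace /s/cnq 44): {"imo":70,"mt":[5,67],"s":{"cnq":44,"i":68,"jlo":52},"tz":[67,86,19],"yrt":75}
After op 8 (add /mt/1 33): {"imo":70,"mt":[5,33,67],"s":{"cnq":44,"i":68,"jlo":52},"tz":[67,86,19],"yrt":75}
After op 9 (remove /mt/0): {"imo":70,"mt":[33,67],"s":{"cnq":44,"i":68,"jlo":52},"tz":[67,86,19],"yrt":75}
After op 10 (add /s/jlo 59): {"imo":70,"mt":[33,67],"s":{"cnq":44,"i":68,"jlo":59},"tz":[67,86,19],"yrt":75}
After op 11 (replace /mt 9): {"imo":70,"mt":9,"s":{"cnq":44,"i":68,"jlo":59},"tz":[67,86,19],"yrt":75}
After op 12 (replace /tz/0 91): {"imo":70,"mt":9,"s":{"cnq":44,"i":68,"jlo":59},"tz":[91,86,19],"yrt":75}
After op 13 (add /s/lr 90): {"imo":70,"mt":9,"s":{"cnq":44,"i":68,"jlo":59,"lr":90},"tz":[91,86,19],"yrt":75}
After op 14 (add /s/lr 30): {"imo":70,"mt":9,"s":{"cnq":44,"i":68,"jlo":59,"lr":30},"tz":[91,86,19],"yrt":75}
After op 15 (replace /imo 69): {"imo":69,"mt":9,"s":{"cnq":44,"i":68,"jlo":59,"lr":30},"tz":[91,86,19],"yrt":75}
After op 16 (remove /yrt): {"imo":69,"mt":9,"s":{"cnq":44,"i":68,"jlo":59,"lr":30},"tz":[91,86,19]}
After op 17 (remove /tz/0): {"imo":69,"mt":9,"s":{"cnq":44,"i":68,"jlo":59,"lr":30},"tz":[86,19]}
After op 18 (remove /s): {"imo":69,"mt":9,"tz":[86,19]}
After op 19 (add /tz/0 6): {"imo":69,"mt":9,"tz":[6,86,19]}
Size at path /tz: 3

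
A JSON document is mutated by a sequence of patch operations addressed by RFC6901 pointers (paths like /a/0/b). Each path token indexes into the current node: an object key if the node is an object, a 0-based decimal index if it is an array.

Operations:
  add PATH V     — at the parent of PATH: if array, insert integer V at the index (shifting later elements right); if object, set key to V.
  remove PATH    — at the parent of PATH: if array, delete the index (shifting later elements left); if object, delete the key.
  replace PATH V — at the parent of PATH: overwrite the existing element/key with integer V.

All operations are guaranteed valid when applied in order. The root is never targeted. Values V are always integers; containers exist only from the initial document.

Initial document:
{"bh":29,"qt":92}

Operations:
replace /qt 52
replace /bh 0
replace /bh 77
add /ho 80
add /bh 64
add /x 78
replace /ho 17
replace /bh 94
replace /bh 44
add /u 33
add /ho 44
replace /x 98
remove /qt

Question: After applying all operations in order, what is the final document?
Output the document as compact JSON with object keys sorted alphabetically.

Answer: {"bh":44,"ho":44,"u":33,"x":98}

Derivation:
After op 1 (replace /qt 52): {"bh":29,"qt":52}
After op 2 (replace /bh 0): {"bh":0,"qt":52}
After op 3 (replace /bh 77): {"bh":77,"qt":52}
After op 4 (add /ho 80): {"bh":77,"ho":80,"qt":52}
After op 5 (add /bh 64): {"bh":64,"ho":80,"qt":52}
After op 6 (add /x 78): {"bh":64,"ho":80,"qt":52,"x":78}
After op 7 (replace /ho 17): {"bh":64,"ho":17,"qt":52,"x":78}
After op 8 (replace /bh 94): {"bh":94,"ho":17,"qt":52,"x":78}
After op 9 (replace /bh 44): {"bh":44,"ho":17,"qt":52,"x":78}
After op 10 (add /u 33): {"bh":44,"ho":17,"qt":52,"u":33,"x":78}
After op 11 (add /ho 44): {"bh":44,"ho":44,"qt":52,"u":33,"x":78}
After op 12 (replace /x 98): {"bh":44,"ho":44,"qt":52,"u":33,"x":98}
After op 13 (remove /qt): {"bh":44,"ho":44,"u":33,"x":98}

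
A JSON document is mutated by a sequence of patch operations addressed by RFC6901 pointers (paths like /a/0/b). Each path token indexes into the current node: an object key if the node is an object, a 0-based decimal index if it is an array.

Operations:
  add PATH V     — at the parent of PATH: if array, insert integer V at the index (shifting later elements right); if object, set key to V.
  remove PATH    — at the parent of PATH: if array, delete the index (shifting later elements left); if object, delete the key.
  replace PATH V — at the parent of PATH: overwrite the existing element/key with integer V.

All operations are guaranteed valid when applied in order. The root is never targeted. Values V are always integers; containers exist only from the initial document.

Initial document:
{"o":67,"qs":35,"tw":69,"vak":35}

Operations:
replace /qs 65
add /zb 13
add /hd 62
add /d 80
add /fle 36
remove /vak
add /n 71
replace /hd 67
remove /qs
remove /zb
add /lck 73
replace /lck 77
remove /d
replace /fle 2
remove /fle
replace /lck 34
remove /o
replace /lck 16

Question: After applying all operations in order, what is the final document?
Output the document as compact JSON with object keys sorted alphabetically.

After op 1 (replace /qs 65): {"o":67,"qs":65,"tw":69,"vak":35}
After op 2 (add /zb 13): {"o":67,"qs":65,"tw":69,"vak":35,"zb":13}
After op 3 (add /hd 62): {"hd":62,"o":67,"qs":65,"tw":69,"vak":35,"zb":13}
After op 4 (add /d 80): {"d":80,"hd":62,"o":67,"qs":65,"tw":69,"vak":35,"zb":13}
After op 5 (add /fle 36): {"d":80,"fle":36,"hd":62,"o":67,"qs":65,"tw":69,"vak":35,"zb":13}
After op 6 (remove /vak): {"d":80,"fle":36,"hd":62,"o":67,"qs":65,"tw":69,"zb":13}
After op 7 (add /n 71): {"d":80,"fle":36,"hd":62,"n":71,"o":67,"qs":65,"tw":69,"zb":13}
After op 8 (replace /hd 67): {"d":80,"fle":36,"hd":67,"n":71,"o":67,"qs":65,"tw":69,"zb":13}
After op 9 (remove /qs): {"d":80,"fle":36,"hd":67,"n":71,"o":67,"tw":69,"zb":13}
After op 10 (remove /zb): {"d":80,"fle":36,"hd":67,"n":71,"o":67,"tw":69}
After op 11 (add /lck 73): {"d":80,"fle":36,"hd":67,"lck":73,"n":71,"o":67,"tw":69}
After op 12 (replace /lck 77): {"d":80,"fle":36,"hd":67,"lck":77,"n":71,"o":67,"tw":69}
After op 13 (remove /d): {"fle":36,"hd":67,"lck":77,"n":71,"o":67,"tw":69}
After op 14 (replace /fle 2): {"fle":2,"hd":67,"lck":77,"n":71,"o":67,"tw":69}
After op 15 (remove /fle): {"hd":67,"lck":77,"n":71,"o":67,"tw":69}
After op 16 (replace /lck 34): {"hd":67,"lck":34,"n":71,"o":67,"tw":69}
After op 17 (remove /o): {"hd":67,"lck":34,"n":71,"tw":69}
After op 18 (replace /lck 16): {"hd":67,"lck":16,"n":71,"tw":69}

Answer: {"hd":67,"lck":16,"n":71,"tw":69}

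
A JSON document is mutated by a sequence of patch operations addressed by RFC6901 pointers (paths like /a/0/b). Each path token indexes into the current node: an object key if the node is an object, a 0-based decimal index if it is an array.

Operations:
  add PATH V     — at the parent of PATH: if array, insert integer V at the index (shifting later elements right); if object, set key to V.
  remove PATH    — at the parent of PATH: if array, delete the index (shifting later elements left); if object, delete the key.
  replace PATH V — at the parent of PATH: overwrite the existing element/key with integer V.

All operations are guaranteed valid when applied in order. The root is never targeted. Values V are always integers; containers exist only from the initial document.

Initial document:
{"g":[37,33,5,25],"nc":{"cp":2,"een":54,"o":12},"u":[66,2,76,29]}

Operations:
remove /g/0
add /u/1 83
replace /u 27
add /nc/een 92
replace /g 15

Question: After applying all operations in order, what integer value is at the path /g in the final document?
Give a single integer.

After op 1 (remove /g/0): {"g":[33,5,25],"nc":{"cp":2,"een":54,"o":12},"u":[66,2,76,29]}
After op 2 (add /u/1 83): {"g":[33,5,25],"nc":{"cp":2,"een":54,"o":12},"u":[66,83,2,76,29]}
After op 3 (replace /u 27): {"g":[33,5,25],"nc":{"cp":2,"een":54,"o":12},"u":27}
After op 4 (add /nc/een 92): {"g":[33,5,25],"nc":{"cp":2,"een":92,"o":12},"u":27}
After op 5 (replace /g 15): {"g":15,"nc":{"cp":2,"een":92,"o":12},"u":27}
Value at /g: 15

Answer: 15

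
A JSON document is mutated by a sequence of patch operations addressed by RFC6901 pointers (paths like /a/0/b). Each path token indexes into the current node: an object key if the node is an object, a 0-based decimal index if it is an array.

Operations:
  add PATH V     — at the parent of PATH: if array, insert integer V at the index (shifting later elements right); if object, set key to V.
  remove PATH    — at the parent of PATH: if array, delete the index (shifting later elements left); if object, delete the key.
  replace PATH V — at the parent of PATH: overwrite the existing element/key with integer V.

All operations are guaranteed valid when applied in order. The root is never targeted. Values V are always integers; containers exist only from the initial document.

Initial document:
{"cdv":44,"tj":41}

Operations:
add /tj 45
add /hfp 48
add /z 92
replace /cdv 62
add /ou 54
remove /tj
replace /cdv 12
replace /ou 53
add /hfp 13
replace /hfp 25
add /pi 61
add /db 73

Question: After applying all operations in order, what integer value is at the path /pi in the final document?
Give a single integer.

After op 1 (add /tj 45): {"cdv":44,"tj":45}
After op 2 (add /hfp 48): {"cdv":44,"hfp":48,"tj":45}
After op 3 (add /z 92): {"cdv":44,"hfp":48,"tj":45,"z":92}
After op 4 (replace /cdv 62): {"cdv":62,"hfp":48,"tj":45,"z":92}
After op 5 (add /ou 54): {"cdv":62,"hfp":48,"ou":54,"tj":45,"z":92}
After op 6 (remove /tj): {"cdv":62,"hfp":48,"ou":54,"z":92}
After op 7 (replace /cdv 12): {"cdv":12,"hfp":48,"ou":54,"z":92}
After op 8 (replace /ou 53): {"cdv":12,"hfp":48,"ou":53,"z":92}
After op 9 (add /hfp 13): {"cdv":12,"hfp":13,"ou":53,"z":92}
After op 10 (replace /hfp 25): {"cdv":12,"hfp":25,"ou":53,"z":92}
After op 11 (add /pi 61): {"cdv":12,"hfp":25,"ou":53,"pi":61,"z":92}
After op 12 (add /db 73): {"cdv":12,"db":73,"hfp":25,"ou":53,"pi":61,"z":92}
Value at /pi: 61

Answer: 61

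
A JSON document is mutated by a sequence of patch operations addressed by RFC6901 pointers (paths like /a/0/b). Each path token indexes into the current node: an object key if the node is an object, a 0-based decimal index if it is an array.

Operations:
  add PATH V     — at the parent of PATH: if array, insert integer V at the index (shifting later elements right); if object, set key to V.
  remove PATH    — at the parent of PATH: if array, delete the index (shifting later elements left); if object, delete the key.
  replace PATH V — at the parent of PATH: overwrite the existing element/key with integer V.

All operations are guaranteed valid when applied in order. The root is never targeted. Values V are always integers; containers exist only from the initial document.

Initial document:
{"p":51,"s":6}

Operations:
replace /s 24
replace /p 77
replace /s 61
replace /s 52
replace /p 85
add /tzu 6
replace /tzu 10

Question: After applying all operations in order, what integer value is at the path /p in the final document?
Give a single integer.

After op 1 (replace /s 24): {"p":51,"s":24}
After op 2 (replace /p 77): {"p":77,"s":24}
After op 3 (replace /s 61): {"p":77,"s":61}
After op 4 (replace /s 52): {"p":77,"s":52}
After op 5 (replace /p 85): {"p":85,"s":52}
After op 6 (add /tzu 6): {"p":85,"s":52,"tzu":6}
After op 7 (replace /tzu 10): {"p":85,"s":52,"tzu":10}
Value at /p: 85

Answer: 85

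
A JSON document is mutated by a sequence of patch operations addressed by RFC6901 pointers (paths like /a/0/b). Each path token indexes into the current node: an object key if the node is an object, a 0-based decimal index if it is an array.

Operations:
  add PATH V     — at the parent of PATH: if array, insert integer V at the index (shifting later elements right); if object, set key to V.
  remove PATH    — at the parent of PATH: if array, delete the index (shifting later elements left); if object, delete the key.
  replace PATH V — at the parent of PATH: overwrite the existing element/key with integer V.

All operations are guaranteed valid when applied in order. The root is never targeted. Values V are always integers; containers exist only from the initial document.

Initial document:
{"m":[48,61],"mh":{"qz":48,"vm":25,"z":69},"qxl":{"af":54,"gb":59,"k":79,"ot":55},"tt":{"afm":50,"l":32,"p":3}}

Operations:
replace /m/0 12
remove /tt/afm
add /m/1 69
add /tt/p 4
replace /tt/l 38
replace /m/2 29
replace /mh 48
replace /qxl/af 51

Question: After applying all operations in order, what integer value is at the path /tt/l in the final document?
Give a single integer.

After op 1 (replace /m/0 12): {"m":[12,61],"mh":{"qz":48,"vm":25,"z":69},"qxl":{"af":54,"gb":59,"k":79,"ot":55},"tt":{"afm":50,"l":32,"p":3}}
After op 2 (remove /tt/afm): {"m":[12,61],"mh":{"qz":48,"vm":25,"z":69},"qxl":{"af":54,"gb":59,"k":79,"ot":55},"tt":{"l":32,"p":3}}
After op 3 (add /m/1 69): {"m":[12,69,61],"mh":{"qz":48,"vm":25,"z":69},"qxl":{"af":54,"gb":59,"k":79,"ot":55},"tt":{"l":32,"p":3}}
After op 4 (add /tt/p 4): {"m":[12,69,61],"mh":{"qz":48,"vm":25,"z":69},"qxl":{"af":54,"gb":59,"k":79,"ot":55},"tt":{"l":32,"p":4}}
After op 5 (replace /tt/l 38): {"m":[12,69,61],"mh":{"qz":48,"vm":25,"z":69},"qxl":{"af":54,"gb":59,"k":79,"ot":55},"tt":{"l":38,"p":4}}
After op 6 (replace /m/2 29): {"m":[12,69,29],"mh":{"qz":48,"vm":25,"z":69},"qxl":{"af":54,"gb":59,"k":79,"ot":55},"tt":{"l":38,"p":4}}
After op 7 (replace /mh 48): {"m":[12,69,29],"mh":48,"qxl":{"af":54,"gb":59,"k":79,"ot":55},"tt":{"l":38,"p":4}}
After op 8 (replace /qxl/af 51): {"m":[12,69,29],"mh":48,"qxl":{"af":51,"gb":59,"k":79,"ot":55},"tt":{"l":38,"p":4}}
Value at /tt/l: 38

Answer: 38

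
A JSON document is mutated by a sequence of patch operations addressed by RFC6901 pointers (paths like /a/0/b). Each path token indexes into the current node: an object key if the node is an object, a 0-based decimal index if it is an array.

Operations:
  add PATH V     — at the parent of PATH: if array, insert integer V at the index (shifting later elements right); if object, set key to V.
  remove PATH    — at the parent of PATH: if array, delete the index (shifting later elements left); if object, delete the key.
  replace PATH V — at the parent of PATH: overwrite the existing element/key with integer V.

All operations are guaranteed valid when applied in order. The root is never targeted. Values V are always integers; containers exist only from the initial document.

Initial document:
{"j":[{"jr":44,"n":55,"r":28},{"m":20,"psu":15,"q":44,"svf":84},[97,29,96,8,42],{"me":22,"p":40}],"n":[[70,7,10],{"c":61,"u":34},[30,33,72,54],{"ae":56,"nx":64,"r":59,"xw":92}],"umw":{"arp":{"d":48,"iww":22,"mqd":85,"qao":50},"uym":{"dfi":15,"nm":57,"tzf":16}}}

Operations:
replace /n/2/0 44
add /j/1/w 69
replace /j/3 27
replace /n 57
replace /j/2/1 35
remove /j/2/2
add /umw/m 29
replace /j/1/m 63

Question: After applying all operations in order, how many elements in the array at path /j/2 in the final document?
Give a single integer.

After op 1 (replace /n/2/0 44): {"j":[{"jr":44,"n":55,"r":28},{"m":20,"psu":15,"q":44,"svf":84},[97,29,96,8,42],{"me":22,"p":40}],"n":[[70,7,10],{"c":61,"u":34},[44,33,72,54],{"ae":56,"nx":64,"r":59,"xw":92}],"umw":{"arp":{"d":48,"iww":22,"mqd":85,"qao":50},"uym":{"dfi":15,"nm":57,"tzf":16}}}
After op 2 (add /j/1/w 69): {"j":[{"jr":44,"n":55,"r":28},{"m":20,"psu":15,"q":44,"svf":84,"w":69},[97,29,96,8,42],{"me":22,"p":40}],"n":[[70,7,10],{"c":61,"u":34},[44,33,72,54],{"ae":56,"nx":64,"r":59,"xw":92}],"umw":{"arp":{"d":48,"iww":22,"mqd":85,"qao":50},"uym":{"dfi":15,"nm":57,"tzf":16}}}
After op 3 (replace /j/3 27): {"j":[{"jr":44,"n":55,"r":28},{"m":20,"psu":15,"q":44,"svf":84,"w":69},[97,29,96,8,42],27],"n":[[70,7,10],{"c":61,"u":34},[44,33,72,54],{"ae":56,"nx":64,"r":59,"xw":92}],"umw":{"arp":{"d":48,"iww":22,"mqd":85,"qao":50},"uym":{"dfi":15,"nm":57,"tzf":16}}}
After op 4 (replace /n 57): {"j":[{"jr":44,"n":55,"r":28},{"m":20,"psu":15,"q":44,"svf":84,"w":69},[97,29,96,8,42],27],"n":57,"umw":{"arp":{"d":48,"iww":22,"mqd":85,"qao":50},"uym":{"dfi":15,"nm":57,"tzf":16}}}
After op 5 (replace /j/2/1 35): {"j":[{"jr":44,"n":55,"r":28},{"m":20,"psu":15,"q":44,"svf":84,"w":69},[97,35,96,8,42],27],"n":57,"umw":{"arp":{"d":48,"iww":22,"mqd":85,"qao":50},"uym":{"dfi":15,"nm":57,"tzf":16}}}
After op 6 (remove /j/2/2): {"j":[{"jr":44,"n":55,"r":28},{"m":20,"psu":15,"q":44,"svf":84,"w":69},[97,35,8,42],27],"n":57,"umw":{"arp":{"d":48,"iww":22,"mqd":85,"qao":50},"uym":{"dfi":15,"nm":57,"tzf":16}}}
After op 7 (add /umw/m 29): {"j":[{"jr":44,"n":55,"r":28},{"m":20,"psu":15,"q":44,"svf":84,"w":69},[97,35,8,42],27],"n":57,"umw":{"arp":{"d":48,"iww":22,"mqd":85,"qao":50},"m":29,"uym":{"dfi":15,"nm":57,"tzf":16}}}
After op 8 (replace /j/1/m 63): {"j":[{"jr":44,"n":55,"r":28},{"m":63,"psu":15,"q":44,"svf":84,"w":69},[97,35,8,42],27],"n":57,"umw":{"arp":{"d":48,"iww":22,"mqd":85,"qao":50},"m":29,"uym":{"dfi":15,"nm":57,"tzf":16}}}
Size at path /j/2: 4

Answer: 4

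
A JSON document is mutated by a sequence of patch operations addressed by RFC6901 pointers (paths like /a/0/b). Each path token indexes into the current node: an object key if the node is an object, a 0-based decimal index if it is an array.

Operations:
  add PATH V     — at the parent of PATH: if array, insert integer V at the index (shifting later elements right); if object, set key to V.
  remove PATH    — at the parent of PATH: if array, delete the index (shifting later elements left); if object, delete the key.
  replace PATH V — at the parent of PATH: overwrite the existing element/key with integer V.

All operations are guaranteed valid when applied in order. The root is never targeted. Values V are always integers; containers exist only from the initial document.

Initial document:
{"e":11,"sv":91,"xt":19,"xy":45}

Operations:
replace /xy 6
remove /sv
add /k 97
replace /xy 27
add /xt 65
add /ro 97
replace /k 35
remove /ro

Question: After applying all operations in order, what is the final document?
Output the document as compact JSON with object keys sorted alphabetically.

Answer: {"e":11,"k":35,"xt":65,"xy":27}

Derivation:
After op 1 (replace /xy 6): {"e":11,"sv":91,"xt":19,"xy":6}
After op 2 (remove /sv): {"e":11,"xt":19,"xy":6}
After op 3 (add /k 97): {"e":11,"k":97,"xt":19,"xy":6}
After op 4 (replace /xy 27): {"e":11,"k":97,"xt":19,"xy":27}
After op 5 (add /xt 65): {"e":11,"k":97,"xt":65,"xy":27}
After op 6 (add /ro 97): {"e":11,"k":97,"ro":97,"xt":65,"xy":27}
After op 7 (replace /k 35): {"e":11,"k":35,"ro":97,"xt":65,"xy":27}
After op 8 (remove /ro): {"e":11,"k":35,"xt":65,"xy":27}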